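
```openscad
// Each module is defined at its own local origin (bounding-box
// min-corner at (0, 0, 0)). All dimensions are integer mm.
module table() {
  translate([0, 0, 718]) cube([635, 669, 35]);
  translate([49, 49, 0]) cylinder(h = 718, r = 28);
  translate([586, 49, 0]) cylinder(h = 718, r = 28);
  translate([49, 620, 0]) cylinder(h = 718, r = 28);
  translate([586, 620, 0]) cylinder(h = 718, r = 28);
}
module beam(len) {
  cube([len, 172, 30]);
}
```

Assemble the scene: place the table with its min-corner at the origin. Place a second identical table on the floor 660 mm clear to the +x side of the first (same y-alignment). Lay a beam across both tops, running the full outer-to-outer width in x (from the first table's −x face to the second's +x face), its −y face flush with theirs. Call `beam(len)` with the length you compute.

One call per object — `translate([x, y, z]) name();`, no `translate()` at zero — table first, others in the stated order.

table();
translate([1295, 0, 0]) table();
translate([0, 0, 753]) beam(1930);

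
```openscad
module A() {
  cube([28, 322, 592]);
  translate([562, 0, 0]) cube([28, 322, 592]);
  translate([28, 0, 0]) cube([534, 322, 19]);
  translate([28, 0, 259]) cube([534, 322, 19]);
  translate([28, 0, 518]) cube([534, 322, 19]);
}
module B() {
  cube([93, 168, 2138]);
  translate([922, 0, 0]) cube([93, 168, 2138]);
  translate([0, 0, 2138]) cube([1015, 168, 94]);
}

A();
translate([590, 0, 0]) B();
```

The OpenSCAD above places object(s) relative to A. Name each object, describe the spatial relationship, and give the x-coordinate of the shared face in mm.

The bookshelf's +x face and the door frame's −x face are both at x = 590 mm.

A is a bookshelf. B is a door frame. The door frame is against the bookshelf's +x side, with their −y faces flush. The x-coordinate of the shared face is 590 mm.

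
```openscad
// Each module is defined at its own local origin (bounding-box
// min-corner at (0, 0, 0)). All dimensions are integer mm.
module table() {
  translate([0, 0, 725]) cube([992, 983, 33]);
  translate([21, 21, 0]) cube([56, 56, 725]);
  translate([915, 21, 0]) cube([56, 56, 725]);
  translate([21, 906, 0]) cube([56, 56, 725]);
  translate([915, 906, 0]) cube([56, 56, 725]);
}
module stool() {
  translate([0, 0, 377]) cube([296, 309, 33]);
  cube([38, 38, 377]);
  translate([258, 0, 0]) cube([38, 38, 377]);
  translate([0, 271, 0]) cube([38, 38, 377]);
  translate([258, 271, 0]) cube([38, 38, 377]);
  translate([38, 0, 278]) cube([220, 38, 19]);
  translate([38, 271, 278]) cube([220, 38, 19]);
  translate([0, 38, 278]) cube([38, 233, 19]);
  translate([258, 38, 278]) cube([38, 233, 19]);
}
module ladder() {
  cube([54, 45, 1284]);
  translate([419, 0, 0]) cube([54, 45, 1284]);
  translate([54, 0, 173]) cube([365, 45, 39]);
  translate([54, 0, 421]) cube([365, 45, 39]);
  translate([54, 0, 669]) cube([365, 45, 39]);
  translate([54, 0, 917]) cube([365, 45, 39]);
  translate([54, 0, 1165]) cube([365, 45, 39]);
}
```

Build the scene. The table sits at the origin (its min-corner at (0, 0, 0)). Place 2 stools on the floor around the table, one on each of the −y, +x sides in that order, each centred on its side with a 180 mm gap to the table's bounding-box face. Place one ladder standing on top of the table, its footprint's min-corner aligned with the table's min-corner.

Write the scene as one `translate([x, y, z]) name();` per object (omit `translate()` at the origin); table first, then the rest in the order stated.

table();
translate([348, -489, 0]) stool();
translate([1172, 337, 0]) stool();
translate([0, 0, 758]) ladder();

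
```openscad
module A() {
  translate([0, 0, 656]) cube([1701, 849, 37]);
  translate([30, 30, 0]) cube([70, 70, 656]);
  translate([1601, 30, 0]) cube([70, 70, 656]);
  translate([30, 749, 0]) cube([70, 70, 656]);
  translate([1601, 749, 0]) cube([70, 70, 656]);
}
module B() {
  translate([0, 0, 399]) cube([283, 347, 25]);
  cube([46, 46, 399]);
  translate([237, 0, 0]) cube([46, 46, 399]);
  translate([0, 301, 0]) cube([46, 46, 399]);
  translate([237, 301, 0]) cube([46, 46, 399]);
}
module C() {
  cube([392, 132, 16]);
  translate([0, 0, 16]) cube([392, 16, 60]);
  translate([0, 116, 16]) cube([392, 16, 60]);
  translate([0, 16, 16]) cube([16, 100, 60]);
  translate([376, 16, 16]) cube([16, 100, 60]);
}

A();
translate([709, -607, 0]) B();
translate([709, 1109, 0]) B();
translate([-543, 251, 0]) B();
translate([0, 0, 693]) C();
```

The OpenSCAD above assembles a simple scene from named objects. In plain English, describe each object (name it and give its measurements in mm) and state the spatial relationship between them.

A is a rectangular dining table. The top is 1701×849×37 mm with its upper surface at z = 693 mm. It stands on four 70×70 mm square legs, each inset 30 mm from the nearest pair of top edges, running from the floor to the underside of the top.

B is a simple wooden stool: a rectangular seat 283 mm (x) by 347 mm (y), 25 mm thick, top face at z = 424 mm, on four square legs, each 46×46 mm in cross-section. The legs rest on z = 0, each flush with a corner of the seat.

C is an open-topped rectangular box: outside dimensions 392×132×76 mm, with a uniform wall and base thickness of 16 mm. The base is a full 392×132 slab on the floor; four walls sit on top of the base. The front and back walls (the −y and +y sides) span the full width; the two side walls fit between them.

Three stools sit around the table at the −y, +y, −x sides. The open box is on top of the table.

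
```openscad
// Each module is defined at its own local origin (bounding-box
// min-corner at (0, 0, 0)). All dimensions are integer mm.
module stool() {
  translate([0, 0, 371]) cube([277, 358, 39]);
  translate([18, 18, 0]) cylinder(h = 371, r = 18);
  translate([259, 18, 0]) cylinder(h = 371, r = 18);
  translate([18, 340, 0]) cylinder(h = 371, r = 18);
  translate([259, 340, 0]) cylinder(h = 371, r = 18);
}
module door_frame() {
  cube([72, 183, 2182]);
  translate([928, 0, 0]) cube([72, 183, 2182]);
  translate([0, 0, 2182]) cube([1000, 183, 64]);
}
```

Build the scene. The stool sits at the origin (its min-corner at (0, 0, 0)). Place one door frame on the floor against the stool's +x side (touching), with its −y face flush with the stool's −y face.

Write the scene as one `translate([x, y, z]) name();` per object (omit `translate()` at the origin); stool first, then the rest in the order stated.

stool();
translate([277, 0, 0]) door_frame();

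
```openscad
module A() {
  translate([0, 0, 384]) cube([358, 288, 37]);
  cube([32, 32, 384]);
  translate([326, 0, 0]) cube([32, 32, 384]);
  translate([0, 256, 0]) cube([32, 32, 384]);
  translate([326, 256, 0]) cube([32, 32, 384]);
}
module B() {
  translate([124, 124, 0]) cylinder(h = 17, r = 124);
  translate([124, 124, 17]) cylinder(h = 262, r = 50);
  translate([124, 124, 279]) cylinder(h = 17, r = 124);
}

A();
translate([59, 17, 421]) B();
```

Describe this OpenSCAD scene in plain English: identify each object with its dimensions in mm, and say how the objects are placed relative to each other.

A is a four-legged stool. The seat is a 358×288×37 mm slab whose top surface is at z = 421 mm; four square legs, each 32×32 mm in cross-section, run from the floor (z = 0) to the underside of the seat, each flush with a corner of the seat.

B is a spool: two coaxial disc flanges of radius 124 mm and thickness 17 mm, joined by a core cylinder of radius 50 mm and height 262 mm. The lower flange rests on z = 0 and the three cylinders share a vertical axis.

The spool is on top of the stool.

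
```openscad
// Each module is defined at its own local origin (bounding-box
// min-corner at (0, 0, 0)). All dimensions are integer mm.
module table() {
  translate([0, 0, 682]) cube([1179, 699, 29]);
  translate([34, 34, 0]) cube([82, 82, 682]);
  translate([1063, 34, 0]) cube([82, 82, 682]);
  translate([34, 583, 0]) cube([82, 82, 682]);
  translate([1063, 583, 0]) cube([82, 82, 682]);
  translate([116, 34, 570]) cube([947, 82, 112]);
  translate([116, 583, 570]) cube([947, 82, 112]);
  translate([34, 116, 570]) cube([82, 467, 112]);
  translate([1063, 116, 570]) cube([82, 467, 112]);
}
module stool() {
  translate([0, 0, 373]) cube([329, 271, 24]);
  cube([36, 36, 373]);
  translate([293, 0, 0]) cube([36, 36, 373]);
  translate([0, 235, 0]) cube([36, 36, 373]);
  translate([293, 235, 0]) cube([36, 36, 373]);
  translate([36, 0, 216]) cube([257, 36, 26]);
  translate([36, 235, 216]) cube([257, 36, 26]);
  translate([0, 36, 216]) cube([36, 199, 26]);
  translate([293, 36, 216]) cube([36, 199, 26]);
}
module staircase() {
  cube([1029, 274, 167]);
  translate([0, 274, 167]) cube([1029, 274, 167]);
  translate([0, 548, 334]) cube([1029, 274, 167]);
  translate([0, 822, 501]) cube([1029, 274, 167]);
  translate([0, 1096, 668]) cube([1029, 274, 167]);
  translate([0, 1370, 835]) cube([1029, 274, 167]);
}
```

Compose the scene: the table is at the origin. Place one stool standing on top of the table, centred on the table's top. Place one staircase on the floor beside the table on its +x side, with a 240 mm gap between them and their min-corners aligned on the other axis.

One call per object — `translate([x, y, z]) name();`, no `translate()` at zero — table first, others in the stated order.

table();
translate([425, 214, 711]) stool();
translate([1419, 0, 0]) staircase();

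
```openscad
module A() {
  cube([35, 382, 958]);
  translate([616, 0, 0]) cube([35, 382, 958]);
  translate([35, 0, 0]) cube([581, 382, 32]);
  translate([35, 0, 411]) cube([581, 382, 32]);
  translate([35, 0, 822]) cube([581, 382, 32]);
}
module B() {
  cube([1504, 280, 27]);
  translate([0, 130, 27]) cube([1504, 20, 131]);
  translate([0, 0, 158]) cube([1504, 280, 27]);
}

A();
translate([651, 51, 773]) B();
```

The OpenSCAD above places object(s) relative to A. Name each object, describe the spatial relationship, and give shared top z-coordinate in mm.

Both tops at z = 958 mm.

A is a bookshelf. B is an I-beam. The I-beam is beside the bookshelf with their tops flush at z = 958. The shared top z-coordinate is 958 mm.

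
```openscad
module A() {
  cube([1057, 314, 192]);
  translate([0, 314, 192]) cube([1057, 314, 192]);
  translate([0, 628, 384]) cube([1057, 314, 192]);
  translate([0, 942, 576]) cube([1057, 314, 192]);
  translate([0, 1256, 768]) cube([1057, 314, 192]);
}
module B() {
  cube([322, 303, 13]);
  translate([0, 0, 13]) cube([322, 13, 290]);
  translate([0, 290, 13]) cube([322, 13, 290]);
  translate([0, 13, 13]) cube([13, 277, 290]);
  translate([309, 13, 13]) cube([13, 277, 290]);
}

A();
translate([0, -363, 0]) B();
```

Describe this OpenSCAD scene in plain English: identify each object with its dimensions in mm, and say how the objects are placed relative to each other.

A is a straight staircase of 5 solid steps. Each step is 1057 mm wide (x), 314 mm deep (y, the going) and 192 mm tall (the rise). The first step rests on the floor; each subsequent step sits one going further in +y and one rise higher in +z, directly behind and above the previous step with no overlap.

B is an open storage box with external size 322×303×303 mm and wall thickness 13 mm (the base is also 13 mm thick). The base covers the whole footprint; the four walls stand on the base, with the y-facing walls full-width and the x-facing walls fitting between their inner faces.

The open box is on the floor beside the staircase on its −y side.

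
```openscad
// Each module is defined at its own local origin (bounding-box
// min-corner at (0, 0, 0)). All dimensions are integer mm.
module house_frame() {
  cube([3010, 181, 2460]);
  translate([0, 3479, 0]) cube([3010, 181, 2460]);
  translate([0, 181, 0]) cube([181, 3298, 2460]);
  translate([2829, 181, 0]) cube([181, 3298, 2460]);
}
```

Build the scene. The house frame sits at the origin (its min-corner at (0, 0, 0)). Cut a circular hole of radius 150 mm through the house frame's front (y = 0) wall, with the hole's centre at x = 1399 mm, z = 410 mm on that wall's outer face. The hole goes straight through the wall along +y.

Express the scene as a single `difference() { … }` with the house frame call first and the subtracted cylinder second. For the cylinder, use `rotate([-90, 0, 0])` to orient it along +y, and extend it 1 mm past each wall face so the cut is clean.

difference() {
  house_frame();
  translate([1399, -1, 410]) rotate([-90, 0, 0]) cylinder(h = 183, r = 150);
}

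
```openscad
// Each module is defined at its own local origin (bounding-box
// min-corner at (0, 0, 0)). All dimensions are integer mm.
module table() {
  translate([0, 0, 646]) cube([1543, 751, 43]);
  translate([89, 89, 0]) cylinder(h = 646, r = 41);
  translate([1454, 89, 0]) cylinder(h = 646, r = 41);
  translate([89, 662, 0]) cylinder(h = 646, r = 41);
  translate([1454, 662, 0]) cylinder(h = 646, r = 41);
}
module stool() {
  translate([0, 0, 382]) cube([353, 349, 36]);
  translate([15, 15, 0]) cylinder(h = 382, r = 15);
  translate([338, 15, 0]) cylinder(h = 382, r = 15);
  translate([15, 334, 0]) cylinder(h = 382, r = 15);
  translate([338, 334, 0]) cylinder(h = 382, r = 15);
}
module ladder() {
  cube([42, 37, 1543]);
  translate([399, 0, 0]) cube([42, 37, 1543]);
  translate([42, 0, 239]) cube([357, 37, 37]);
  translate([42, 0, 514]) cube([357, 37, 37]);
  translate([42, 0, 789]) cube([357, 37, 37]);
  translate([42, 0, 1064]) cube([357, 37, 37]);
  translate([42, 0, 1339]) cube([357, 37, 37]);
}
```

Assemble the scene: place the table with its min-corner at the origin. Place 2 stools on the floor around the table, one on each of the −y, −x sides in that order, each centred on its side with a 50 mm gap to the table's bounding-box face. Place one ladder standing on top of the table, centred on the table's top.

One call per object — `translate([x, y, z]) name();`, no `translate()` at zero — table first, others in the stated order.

table();
translate([595, -399, 0]) stool();
translate([-403, 201, 0]) stool();
translate([551, 357, 689]) ladder();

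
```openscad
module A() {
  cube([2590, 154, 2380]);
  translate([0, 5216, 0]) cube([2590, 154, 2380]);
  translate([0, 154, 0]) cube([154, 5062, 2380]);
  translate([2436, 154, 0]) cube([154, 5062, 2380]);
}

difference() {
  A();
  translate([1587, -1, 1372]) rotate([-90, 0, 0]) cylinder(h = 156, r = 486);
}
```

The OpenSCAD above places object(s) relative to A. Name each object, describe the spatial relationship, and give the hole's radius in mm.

The subtracted cylinder has r = 486 mm.

A is a house frame. The house frame has a circular hole through its front wall. The hole's radius is 486 mm.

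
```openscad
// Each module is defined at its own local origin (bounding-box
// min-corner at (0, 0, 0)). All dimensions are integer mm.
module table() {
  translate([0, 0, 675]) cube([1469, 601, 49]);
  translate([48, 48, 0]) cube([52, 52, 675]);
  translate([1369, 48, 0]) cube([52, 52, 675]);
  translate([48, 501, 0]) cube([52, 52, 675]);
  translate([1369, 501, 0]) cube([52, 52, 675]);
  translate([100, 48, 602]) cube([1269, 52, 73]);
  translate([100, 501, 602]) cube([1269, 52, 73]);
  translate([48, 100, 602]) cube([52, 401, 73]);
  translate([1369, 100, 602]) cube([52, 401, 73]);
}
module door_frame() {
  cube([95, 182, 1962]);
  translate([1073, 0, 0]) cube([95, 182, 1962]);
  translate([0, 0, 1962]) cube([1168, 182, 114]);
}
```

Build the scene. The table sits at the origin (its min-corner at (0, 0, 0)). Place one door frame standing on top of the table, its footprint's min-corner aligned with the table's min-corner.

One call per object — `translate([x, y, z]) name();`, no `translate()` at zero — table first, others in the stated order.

table();
translate([0, 0, 724]) door_frame();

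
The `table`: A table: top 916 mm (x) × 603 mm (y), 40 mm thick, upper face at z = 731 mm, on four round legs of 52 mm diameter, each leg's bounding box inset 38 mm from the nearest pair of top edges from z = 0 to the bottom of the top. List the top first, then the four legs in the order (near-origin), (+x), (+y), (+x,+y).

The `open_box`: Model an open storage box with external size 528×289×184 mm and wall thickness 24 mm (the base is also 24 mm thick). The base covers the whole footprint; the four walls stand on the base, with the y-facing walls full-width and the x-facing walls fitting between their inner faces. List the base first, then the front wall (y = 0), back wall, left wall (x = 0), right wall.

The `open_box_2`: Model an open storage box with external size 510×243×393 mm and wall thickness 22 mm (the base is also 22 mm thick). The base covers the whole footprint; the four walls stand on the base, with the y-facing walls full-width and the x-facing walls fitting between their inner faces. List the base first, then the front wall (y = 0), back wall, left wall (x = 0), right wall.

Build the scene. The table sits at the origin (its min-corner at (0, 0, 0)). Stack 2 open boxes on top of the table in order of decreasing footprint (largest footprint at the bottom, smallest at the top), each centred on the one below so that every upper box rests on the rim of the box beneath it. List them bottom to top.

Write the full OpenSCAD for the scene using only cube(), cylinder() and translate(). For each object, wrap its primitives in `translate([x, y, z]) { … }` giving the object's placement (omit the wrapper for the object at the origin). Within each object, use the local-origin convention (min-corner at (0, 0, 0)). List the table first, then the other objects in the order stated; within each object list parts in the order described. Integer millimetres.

translate([0, 0, 691]) cube([916, 603, 40]);
translate([64, 64, 0]) cylinder(h = 691, r = 26);
translate([852, 64, 0]) cylinder(h = 691, r = 26);
translate([64, 539, 0]) cylinder(h = 691, r = 26);
translate([852, 539, 0]) cylinder(h = 691, r = 26);
translate([194, 157, 731]) {
  cube([528, 289, 24]);
  translate([0, 0, 24]) cube([528, 24, 160]);
  translate([0, 265, 24]) cube([528, 24, 160]);
  translate([0, 24, 24]) cube([24, 241, 160]);
  translate([504, 24, 24]) cube([24, 241, 160]);
}
translate([203, 180, 915]) {
  cube([510, 243, 22]);
  translate([0, 0, 22]) cube([510, 22, 371]);
  translate([0, 221, 22]) cube([510, 22, 371]);
  translate([0, 22, 22]) cube([22, 199, 371]);
  translate([488, 22, 22]) cube([22, 199, 371]);
}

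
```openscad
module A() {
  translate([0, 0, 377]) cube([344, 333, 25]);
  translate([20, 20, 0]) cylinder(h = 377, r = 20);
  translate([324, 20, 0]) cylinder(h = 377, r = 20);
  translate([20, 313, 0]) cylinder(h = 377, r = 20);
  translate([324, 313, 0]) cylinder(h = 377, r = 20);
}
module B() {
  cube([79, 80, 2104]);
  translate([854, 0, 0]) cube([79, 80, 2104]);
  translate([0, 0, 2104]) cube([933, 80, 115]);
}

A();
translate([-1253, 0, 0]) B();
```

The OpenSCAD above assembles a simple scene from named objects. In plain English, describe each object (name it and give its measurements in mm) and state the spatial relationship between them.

A is a four-legged stool. The seat is 344×333 mm, 25 mm thick, top at z = 402 mm. It stands on four round legs, each 40 mm in diameter, from z = 0 to the seat underside, each leg's axis is inset half a diameter from the nearest pair of seat edges (so the leg's bounding box is flush with the corner).

B is a door frame. The clear opening is 775 mm wide and 2104 mm high. Two 79 mm wide jambs, 80 mm deep, stand either side of the opening from the floor to the top of the opening. A 115 mm thick head sits across the top of both jambs, spanning the full outside width of the frame.

The door frame is on the floor beside the stool on its −x side.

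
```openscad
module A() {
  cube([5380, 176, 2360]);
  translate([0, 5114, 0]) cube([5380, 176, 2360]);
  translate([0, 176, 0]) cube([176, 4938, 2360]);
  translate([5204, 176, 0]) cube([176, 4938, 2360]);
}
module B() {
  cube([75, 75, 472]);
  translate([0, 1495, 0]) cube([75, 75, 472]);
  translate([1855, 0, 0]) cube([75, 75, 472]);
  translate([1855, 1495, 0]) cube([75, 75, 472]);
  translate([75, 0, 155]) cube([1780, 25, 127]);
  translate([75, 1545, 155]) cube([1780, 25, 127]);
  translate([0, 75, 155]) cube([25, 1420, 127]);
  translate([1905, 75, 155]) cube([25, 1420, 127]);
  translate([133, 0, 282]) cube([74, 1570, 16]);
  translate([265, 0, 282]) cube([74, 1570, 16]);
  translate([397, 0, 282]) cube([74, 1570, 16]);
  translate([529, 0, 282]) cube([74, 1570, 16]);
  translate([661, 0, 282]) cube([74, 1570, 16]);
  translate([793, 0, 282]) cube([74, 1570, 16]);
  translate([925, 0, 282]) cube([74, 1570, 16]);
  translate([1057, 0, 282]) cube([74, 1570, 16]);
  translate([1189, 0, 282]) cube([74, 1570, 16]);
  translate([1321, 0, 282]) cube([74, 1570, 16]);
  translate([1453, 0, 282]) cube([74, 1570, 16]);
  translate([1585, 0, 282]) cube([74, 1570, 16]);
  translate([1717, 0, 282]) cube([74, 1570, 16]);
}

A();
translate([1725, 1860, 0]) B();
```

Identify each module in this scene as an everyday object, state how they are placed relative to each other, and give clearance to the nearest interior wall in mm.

A is a house frame. B is a bed frame. The bed frame sits inside the house frame, centred. The clearance to the nearest interior wall is 1549 mm.

Clearances: x = 1549, y = 1684; minimum 1549 mm.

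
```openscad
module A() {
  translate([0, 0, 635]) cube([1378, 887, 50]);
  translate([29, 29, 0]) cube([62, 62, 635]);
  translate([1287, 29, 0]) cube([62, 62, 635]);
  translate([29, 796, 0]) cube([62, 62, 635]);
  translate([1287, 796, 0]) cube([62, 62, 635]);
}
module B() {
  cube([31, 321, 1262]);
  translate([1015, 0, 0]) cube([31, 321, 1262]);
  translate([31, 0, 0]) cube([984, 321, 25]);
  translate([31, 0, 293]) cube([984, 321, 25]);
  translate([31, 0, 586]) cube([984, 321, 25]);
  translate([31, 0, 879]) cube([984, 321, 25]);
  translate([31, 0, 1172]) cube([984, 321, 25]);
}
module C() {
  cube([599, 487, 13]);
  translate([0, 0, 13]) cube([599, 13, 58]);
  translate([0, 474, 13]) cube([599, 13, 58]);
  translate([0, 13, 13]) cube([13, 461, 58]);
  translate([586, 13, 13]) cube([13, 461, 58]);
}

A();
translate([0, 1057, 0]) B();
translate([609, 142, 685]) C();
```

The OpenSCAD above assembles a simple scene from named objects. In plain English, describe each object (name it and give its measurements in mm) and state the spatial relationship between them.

A is a table: top 1378 mm (x) × 887 mm (y), 50 mm thick, upper face at z = 685 mm, on four 62×62 mm square legs, each inset 29 mm from the nearest pair of top edges, running from z = 0 to the bottom of the top.

B is a bookshelf 1046 mm wide overall, 321 mm deep and 1262 mm tall. The two sides are 31 mm thick vertical panels. 5 horizontal shelves of 25 mm thickness span between the inner faces of the sides; the lowest shelf sits on the floor and shelves are stacked with a clear vertical gap of 268 mm between each pair.

C is an open-topped rectangular box: outside dimensions 599×487×71 mm, with a uniform wall and base thickness of 13 mm. The base is a full 599×487 slab on the floor; four walls sit on top of the base. The front and back walls (the −y and +y sides) span the full width; the two side walls fit between them.

The bookshelf is on the floor beside the table on its +y side. The open box is on top of the table.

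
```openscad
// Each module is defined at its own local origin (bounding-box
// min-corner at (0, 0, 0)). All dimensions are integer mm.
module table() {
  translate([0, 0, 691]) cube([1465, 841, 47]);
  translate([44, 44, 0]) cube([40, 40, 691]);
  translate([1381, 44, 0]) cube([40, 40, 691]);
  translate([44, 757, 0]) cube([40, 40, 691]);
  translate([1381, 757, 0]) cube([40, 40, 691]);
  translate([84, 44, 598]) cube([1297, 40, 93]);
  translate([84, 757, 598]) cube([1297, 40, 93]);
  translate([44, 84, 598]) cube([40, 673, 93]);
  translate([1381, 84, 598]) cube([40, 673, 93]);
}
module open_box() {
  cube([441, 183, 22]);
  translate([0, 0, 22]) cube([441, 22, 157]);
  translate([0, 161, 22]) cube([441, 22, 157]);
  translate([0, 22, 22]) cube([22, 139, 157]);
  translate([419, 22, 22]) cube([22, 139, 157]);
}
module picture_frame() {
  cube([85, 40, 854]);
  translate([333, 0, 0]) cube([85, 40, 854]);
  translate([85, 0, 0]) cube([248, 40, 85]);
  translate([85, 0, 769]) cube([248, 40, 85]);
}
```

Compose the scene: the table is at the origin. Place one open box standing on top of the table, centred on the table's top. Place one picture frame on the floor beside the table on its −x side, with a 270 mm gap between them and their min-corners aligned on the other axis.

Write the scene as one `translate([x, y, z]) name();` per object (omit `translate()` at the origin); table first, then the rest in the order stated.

table();
translate([512, 329, 738]) open_box();
translate([-688, 0, 0]) picture_frame();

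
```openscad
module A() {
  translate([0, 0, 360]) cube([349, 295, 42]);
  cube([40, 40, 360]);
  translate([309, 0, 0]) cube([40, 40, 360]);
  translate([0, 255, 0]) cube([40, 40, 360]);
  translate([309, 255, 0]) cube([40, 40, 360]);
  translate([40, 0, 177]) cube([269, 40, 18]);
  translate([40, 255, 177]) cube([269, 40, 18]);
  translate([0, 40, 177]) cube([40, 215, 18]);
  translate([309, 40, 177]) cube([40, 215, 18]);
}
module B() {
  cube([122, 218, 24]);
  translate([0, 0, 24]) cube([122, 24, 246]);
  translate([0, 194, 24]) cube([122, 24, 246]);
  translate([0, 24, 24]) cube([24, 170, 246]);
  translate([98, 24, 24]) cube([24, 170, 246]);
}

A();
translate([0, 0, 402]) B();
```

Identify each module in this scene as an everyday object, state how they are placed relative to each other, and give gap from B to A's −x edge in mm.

The open box's min-x is at 0; the stool's min-x is 0; gap = 0 mm.

A is a stool. B is an open box. The open box is on top of the stool. The gap from the open box to the stool's −x edge is 0 mm.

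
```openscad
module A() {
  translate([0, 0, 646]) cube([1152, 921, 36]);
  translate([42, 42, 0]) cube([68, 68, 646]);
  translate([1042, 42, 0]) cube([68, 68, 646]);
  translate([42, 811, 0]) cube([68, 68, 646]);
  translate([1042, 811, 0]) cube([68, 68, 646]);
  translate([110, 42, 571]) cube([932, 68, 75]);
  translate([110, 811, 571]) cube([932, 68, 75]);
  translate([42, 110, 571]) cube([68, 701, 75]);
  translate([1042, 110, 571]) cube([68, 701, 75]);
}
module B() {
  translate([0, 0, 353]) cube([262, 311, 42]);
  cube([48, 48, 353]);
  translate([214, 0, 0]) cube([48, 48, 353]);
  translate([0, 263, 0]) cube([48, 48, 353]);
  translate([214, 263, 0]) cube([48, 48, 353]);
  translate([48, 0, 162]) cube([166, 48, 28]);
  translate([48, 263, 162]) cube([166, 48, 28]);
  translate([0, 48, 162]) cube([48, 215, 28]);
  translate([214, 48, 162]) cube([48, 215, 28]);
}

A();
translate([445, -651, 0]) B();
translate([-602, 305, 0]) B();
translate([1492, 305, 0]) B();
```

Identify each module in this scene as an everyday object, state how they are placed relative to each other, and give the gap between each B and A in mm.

Each stool's nearest face is 340 mm from the table's bounding box.

A is a table. B is a stool. Three stools sit around the table at the −y, −x, +x sides. The gap between each stool and the table is 340 mm.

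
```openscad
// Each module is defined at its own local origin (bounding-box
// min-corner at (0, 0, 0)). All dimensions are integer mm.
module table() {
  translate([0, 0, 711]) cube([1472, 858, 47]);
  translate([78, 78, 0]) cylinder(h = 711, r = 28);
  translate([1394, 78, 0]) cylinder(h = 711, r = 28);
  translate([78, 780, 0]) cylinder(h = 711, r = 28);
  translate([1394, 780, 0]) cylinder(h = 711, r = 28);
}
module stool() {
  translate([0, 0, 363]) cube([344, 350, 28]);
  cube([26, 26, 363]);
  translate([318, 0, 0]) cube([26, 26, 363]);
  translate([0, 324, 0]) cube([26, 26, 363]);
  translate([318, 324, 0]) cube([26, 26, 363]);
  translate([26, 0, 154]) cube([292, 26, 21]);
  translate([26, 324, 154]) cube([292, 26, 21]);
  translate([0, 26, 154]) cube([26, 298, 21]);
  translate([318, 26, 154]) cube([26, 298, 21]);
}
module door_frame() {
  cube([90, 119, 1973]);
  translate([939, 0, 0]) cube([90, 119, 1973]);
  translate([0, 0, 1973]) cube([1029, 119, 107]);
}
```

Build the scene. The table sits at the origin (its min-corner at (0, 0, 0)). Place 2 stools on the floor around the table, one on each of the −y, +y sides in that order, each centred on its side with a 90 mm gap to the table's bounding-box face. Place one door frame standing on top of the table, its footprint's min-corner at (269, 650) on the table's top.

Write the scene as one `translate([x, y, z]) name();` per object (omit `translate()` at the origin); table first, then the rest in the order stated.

table();
translate([564, -440, 0]) stool();
translate([564, 948, 0]) stool();
translate([269, 650, 758]) door_frame();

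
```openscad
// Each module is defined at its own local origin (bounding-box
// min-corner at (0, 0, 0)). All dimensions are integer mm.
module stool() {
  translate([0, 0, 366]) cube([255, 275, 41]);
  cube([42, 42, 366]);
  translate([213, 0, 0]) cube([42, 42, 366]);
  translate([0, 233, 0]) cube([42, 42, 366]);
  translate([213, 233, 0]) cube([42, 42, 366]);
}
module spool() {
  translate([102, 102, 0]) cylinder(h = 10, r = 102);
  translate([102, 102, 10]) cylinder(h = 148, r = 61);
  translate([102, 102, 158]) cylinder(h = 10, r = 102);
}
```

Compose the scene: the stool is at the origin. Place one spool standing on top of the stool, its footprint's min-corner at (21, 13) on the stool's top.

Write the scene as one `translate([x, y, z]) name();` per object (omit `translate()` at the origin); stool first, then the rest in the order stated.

stool();
translate([21, 13, 407]) spool();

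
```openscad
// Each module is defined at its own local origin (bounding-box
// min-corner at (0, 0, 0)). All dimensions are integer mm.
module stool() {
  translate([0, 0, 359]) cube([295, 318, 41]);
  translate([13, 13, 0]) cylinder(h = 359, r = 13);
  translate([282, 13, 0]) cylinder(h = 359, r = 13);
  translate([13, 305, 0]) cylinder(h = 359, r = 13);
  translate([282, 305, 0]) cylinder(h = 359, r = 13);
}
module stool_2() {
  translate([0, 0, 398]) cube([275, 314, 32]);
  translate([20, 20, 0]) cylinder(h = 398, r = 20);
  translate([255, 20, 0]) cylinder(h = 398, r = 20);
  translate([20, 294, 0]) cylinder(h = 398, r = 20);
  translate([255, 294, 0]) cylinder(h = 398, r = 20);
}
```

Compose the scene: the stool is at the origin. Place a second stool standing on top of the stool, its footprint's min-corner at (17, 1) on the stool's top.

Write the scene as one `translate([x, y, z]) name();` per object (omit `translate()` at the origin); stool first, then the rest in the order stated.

stool();
translate([17, 1, 400]) stool_2();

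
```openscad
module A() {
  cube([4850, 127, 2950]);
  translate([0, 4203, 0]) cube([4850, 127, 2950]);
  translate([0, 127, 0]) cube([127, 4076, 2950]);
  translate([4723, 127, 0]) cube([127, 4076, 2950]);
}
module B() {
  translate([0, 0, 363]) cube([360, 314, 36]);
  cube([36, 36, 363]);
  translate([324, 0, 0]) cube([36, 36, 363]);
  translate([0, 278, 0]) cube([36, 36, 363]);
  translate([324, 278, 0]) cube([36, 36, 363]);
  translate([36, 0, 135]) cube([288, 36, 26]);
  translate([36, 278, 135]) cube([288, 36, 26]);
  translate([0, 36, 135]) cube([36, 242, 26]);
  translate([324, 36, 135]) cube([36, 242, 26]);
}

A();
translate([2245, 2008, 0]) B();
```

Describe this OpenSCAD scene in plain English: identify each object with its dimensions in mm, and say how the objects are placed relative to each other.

A is the wall frame of a small rectangular building: four walls, each 2950 mm tall and 127 mm thick, enclosing a footprint 4850 mm (x) by 4330 mm (y) outside-to-outside, with no floor or roof. The front and back walls (the −y and +y sides) span the full width; the two side walls fit between them.

B is a four-legged stool. The seat is 360×314 mm, 36 mm thick, top at z = 399 mm. It stands on four square legs, each 36×36 mm in cross-section, from z = 0 to the seat underside, each flush with a corner of the seat. Four stretchers, 36 mm wide and 26 mm tall, connect adjacent legs with their undersides at z = 135 mm, each running between the inner faces of the legs it joins and aligned with the legs' outer faces on the other axis.

The stool sits inside the house frame, centred.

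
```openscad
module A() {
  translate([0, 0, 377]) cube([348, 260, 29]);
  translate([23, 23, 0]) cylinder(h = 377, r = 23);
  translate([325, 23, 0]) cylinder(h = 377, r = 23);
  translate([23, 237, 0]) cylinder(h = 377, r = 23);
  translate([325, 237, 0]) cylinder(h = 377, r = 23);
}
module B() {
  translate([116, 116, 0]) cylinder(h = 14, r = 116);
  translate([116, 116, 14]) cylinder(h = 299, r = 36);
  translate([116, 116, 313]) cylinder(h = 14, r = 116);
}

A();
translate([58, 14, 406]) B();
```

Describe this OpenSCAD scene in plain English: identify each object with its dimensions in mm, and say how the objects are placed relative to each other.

A is a four-legged stool. The seat is 348×260 mm, 29 mm thick, top at z = 406 mm. It stands on four round legs, each 46 mm in diameter, from z = 0 to the seat underside, each leg's axis is inset half a diameter from the nearest pair of seat edges (so the leg's bounding box is flush with the corner).

B is a spool: two coaxial disc flanges of radius 116 mm and thickness 14 mm, joined by a core cylinder of radius 36 mm and height 299 mm. The lower flange rests on z = 0 and the three cylinders share a vertical axis.

The spool is on top of the stool, centred.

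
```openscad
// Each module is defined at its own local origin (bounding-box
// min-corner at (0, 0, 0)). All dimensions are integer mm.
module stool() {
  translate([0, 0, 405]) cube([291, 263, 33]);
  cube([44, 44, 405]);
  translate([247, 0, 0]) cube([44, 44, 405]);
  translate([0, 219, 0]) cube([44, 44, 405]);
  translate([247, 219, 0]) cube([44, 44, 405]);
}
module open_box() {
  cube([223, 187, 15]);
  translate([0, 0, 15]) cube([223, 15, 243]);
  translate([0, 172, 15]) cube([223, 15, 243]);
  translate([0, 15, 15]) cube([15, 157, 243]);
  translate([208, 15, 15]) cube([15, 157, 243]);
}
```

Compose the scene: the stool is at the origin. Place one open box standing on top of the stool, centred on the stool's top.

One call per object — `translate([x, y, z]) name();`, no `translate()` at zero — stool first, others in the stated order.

stool();
translate([34, 38, 438]) open_box();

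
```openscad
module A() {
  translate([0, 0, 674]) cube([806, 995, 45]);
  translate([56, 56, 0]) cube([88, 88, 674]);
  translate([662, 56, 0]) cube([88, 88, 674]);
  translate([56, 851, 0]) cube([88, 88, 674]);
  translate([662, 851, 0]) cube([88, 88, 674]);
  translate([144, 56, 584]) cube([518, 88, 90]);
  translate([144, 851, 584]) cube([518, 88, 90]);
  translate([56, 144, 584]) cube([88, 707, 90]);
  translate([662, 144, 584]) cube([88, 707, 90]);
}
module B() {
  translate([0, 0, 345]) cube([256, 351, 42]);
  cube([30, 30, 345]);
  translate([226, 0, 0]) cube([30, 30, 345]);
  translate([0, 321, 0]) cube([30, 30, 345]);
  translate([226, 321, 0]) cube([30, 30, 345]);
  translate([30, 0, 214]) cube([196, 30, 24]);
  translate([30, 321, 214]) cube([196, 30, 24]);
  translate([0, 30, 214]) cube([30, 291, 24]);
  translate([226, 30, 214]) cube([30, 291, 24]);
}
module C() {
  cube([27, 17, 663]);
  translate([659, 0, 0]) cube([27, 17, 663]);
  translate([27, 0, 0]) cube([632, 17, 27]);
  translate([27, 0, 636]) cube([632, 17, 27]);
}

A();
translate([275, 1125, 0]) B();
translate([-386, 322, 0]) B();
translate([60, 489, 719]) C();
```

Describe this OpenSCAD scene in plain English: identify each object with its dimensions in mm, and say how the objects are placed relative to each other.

A is a rectangular dining table. The top is 806×995×45 mm with its upper surface at z = 719 mm. It stands on four 88×88 mm square legs, each inset 56 mm from the nearest pair of top edges, running from the floor to the underside of the top. Four apron rails, 88 mm thick and 90 mm tall, run between adjacent legs with their top edges flush with the underside of the top and their outer faces flush with the legs' outer faces.

B is a simple wooden stool: a rectangular seat 256 mm (x) by 351 mm (y), 42 mm thick, top face at z = 387 mm, on four square legs, each 30×30 mm in cross-section. The legs rest on z = 0, each flush with a corner of the seat. Four stretchers, 30 mm wide and 24 mm tall, connect adjacent legs with their undersides at z = 214 mm, each running between the inner faces of the legs it joins and aligned with the legs' outer faces on the other axis.

C is a picture frame with a 632×609 mm rectangular opening (x by z) and a uniform 27 mm border on every side. Frame depth is 17 mm along y. It is built from two vertical stiles running the full outside height and two horizontal rails spanning the gap between the stiles.

Two stools sit around the table at the +y, −x sides. The picture frame is on top of the table, centred.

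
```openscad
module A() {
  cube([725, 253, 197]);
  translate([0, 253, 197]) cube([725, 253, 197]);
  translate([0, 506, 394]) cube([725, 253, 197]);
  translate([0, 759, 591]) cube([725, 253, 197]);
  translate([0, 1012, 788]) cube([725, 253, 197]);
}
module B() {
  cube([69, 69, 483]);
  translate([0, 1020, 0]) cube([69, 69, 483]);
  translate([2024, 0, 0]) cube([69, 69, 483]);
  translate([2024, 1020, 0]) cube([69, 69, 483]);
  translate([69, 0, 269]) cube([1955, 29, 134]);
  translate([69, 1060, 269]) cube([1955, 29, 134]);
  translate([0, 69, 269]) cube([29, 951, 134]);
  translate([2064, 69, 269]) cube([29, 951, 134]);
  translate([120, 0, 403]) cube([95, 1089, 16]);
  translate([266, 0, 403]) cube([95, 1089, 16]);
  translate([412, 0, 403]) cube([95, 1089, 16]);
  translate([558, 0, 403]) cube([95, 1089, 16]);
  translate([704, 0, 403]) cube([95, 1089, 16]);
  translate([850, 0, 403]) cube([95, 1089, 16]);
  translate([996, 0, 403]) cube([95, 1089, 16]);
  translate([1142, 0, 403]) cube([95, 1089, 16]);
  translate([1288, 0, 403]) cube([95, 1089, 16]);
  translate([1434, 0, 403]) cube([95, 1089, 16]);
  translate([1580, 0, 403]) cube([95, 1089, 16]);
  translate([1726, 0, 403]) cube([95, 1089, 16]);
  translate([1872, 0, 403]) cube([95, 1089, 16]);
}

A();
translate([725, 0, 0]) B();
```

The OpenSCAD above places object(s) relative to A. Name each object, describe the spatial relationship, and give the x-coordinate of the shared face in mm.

The staircase's +x face and the bed frame's −x face are both at x = 725 mm.

A is a staircase. B is a bed frame. The bed frame is against the staircase's +x side, with their −y faces flush. The x-coordinate of the shared face is 725 mm.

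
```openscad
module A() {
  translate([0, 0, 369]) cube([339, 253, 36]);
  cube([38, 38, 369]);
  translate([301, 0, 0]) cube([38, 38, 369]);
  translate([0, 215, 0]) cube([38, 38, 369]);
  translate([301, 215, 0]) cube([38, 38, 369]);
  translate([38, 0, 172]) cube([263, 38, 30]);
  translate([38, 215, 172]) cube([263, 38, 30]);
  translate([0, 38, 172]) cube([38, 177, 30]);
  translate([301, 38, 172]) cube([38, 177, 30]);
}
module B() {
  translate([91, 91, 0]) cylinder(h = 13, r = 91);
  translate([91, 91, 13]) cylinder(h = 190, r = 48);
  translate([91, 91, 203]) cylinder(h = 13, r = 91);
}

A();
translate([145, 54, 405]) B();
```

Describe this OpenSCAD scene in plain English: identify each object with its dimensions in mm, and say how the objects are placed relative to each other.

A is a four-legged stool. The seat is 339×253 mm, 36 mm thick, top at z = 405 mm. It stands on four square legs, each 38×38 mm in cross-section, from z = 0 to the seat underside, each flush with a corner of the seat. Four stretchers, 38 mm wide and 30 mm tall, connect adjacent legs with their undersides at z = 172 mm, each running between the inner faces of the legs it joins and aligned with the legs' outer faces on the other axis.

B is a spool: two coaxial disc flanges of radius 91 mm and thickness 13 mm, joined by a core cylinder of radius 48 mm and height 190 mm. The lower flange rests on z = 0 and the three cylinders share a vertical axis.

The spool is on top of the stool.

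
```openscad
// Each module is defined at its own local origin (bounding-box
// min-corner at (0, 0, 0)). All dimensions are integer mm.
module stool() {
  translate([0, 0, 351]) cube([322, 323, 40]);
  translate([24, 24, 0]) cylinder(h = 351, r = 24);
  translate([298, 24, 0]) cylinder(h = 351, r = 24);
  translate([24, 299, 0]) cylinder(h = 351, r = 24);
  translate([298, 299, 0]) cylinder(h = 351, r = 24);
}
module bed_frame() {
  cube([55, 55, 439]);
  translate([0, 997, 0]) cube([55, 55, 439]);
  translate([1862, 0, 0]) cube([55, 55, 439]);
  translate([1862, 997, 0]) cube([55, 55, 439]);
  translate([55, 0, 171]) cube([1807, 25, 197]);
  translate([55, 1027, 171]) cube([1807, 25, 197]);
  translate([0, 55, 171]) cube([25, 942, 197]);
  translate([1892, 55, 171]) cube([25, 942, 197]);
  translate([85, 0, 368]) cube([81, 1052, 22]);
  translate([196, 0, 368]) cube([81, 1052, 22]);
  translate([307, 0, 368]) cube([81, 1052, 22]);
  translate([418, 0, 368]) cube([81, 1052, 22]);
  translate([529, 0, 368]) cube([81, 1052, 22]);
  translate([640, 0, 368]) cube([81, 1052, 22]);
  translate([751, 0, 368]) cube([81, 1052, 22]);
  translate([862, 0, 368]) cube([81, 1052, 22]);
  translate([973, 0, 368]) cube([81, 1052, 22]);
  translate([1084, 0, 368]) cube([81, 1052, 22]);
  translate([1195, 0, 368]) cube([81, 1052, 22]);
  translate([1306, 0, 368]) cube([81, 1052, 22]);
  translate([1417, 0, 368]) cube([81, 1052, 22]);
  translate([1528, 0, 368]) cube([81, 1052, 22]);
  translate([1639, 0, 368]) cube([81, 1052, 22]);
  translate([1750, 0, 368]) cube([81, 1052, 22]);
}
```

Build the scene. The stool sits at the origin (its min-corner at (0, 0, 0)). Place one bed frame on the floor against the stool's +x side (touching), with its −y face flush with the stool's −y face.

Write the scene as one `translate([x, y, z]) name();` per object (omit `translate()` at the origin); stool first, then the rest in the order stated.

stool();
translate([322, 0, 0]) bed_frame();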